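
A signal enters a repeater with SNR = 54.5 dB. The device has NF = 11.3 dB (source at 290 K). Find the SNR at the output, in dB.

By definition F = SNR_in/SNR_out, so in dB: SNR_out = SNR_in − NF
SNR_out = 54.5 − 11.3 = 43.2 dB

43.2 dB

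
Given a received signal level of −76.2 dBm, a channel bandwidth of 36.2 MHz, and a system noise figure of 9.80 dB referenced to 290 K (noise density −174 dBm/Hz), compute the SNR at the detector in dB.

12.4 dB

Noise floor: N = −174 + 10 log₁₀(B) + NF
10 log₁₀(3.62×10⁷) = 75.59 dB
N = −174 + 75.59 + 9.80 = −88.61 dBm
SNR = P_sig − N = −76.2 − (−88.61) = 12.41 dB → 12.4 dB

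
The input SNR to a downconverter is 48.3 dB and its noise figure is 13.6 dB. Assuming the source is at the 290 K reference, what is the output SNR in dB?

By definition F = SNR_in/SNR_out, so in dB: SNR_out = SNR_in − NF
SNR_out = 48.3 − 13.6 = 34.7 dB

34.7 dB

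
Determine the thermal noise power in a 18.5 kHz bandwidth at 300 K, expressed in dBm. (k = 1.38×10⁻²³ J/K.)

−131.2 dBm

P_n = kTB = 1.38×10⁻²³ × 300 × 1.85×10⁴ = 7.66×10⁻¹⁷ W
In dBm: 10 log₁₀(7.66×10⁻¹⁷ / 10⁻³) = −131.2 dBm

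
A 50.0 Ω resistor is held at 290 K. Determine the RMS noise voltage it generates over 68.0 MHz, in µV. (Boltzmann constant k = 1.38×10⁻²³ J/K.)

V_n = √(4kTRB)
4kTRB = 4 × 1.38×10⁻²³ × 290 × 5.00×10¹ × 6.80×10⁷ = 5.44×10⁻¹¹ V²
V_n = √(5.44×10⁻¹¹) = 7.38×10⁻⁶ V = 7.38 µV

7.38 µV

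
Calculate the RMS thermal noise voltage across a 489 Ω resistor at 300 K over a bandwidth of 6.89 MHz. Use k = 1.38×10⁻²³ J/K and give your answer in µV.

7.47 µV

V_n = √(4kTRB)
4kTRB = 4 × 1.38×10⁻²³ × 300 × 4.89×10² × 6.89×10⁶ = 5.58×10⁻¹¹ V²
V_n = √(5.58×10⁻¹¹) = 7.47×10⁻⁶ V = 7.47 µV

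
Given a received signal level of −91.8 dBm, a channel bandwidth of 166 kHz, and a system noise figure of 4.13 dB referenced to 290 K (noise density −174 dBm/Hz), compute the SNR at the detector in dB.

Noise floor: N = −174 + 10 log₁₀(B) + NF
10 log₁₀(1.66×10⁵) = 52.2 dB
N = −174 + 52.2 + 4.13 = −117.67 dBm
SNR = P_sig − N = −91.8 − (−117.67) = 25.87 dB → 25.9 dB

25.9 dB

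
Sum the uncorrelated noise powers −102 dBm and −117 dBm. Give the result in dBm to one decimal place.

−101.9 dBm

Convert to linear, add, convert back:
P₁ = 6.31×10⁻¹⁴ W, P₂ = 2.00×10⁻¹⁵ W
P_tot = 6.51×10⁻¹⁴ W → 10 log₁₀(P_tot / 10⁻³) = −101.9 dBm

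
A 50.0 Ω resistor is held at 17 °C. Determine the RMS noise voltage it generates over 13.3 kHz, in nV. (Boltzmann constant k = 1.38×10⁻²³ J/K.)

103 nV

T = 17 °C + 273.15 = 290.15 K
V_n = √(4kTRB)
4kTRB = 4 × 1.38×10⁻²³ × 290.15 × 5.00×10¹ × 1.33×10⁴ = 1.07×10⁻¹⁴ V²
V_n = √(1.07×10⁻¹⁴) = 1.03×10⁻⁷ V = 103 nV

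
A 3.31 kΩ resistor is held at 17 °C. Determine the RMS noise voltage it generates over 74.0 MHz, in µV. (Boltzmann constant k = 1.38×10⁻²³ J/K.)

T = 17 °C + 273.15 = 290.15 K
V_n = √(4kTRB)
4kTRB = 4 × 1.38×10⁻²³ × 290.15 × 3.31×10³ × 7.40×10⁷ = 3.92×10⁻⁹ V²
V_n = √(3.92×10⁻⁹) = 6.26×10⁻⁵ V = 62.6 µV

62.6 µV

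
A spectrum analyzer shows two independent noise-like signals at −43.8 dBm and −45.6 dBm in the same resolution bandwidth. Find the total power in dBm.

Convert to linear, add, convert back:
P₁ = 4.17×10⁻⁸ W, P₂ = 2.75×10⁻⁸ W
P_tot = 6.92×10⁻⁸ W → 10 log₁₀(P_tot / 10⁻³) = −41.6 dBm

−41.6 dBm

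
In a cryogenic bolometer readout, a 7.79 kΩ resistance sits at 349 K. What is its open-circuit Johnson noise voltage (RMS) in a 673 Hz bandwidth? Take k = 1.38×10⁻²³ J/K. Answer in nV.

318 nV

V_n = √(4kTRB)
4kTRB = 4 × 1.38×10⁻²³ × 349 × 7.79×10³ × 6.73×10² = 1.01×10⁻¹³ V²
V_n = √(1.01×10⁻¹³) = 3.18×10⁻⁷ V = 318 nV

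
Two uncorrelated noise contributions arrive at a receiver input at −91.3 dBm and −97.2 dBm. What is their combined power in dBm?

Convert to linear, add, convert back:
P₁ = 7.41×10⁻¹³ W, P₂ = 1.91×10⁻¹³ W
P_tot = 9.32×10⁻¹³ W → 10 log₁₀(P_tot / 10⁻³) = −90.3 dBm

−90.3 dBm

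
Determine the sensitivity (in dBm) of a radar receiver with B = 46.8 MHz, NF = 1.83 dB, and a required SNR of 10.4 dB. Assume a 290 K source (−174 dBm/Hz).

−85.1 dBm

Sensitivity = −174 + 10 log₁₀(B) + NF + SNR_min
= −174 + 76.7 + 1.83 + 10.4
= −85.07 dBm → −85.1 dBm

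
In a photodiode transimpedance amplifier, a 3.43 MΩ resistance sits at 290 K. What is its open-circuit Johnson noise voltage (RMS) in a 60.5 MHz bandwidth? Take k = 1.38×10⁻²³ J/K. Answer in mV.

V_n = √(4kTRB)
4kTRB = 4 × 1.38×10⁻²³ × 290 × 3.43×10⁶ × 6.05×10⁷ = 3.32×10⁻⁶ V²
V_n = √(3.32×10⁻⁶) = 1.82×10⁻³ V = 1.82 mV

1.82 mV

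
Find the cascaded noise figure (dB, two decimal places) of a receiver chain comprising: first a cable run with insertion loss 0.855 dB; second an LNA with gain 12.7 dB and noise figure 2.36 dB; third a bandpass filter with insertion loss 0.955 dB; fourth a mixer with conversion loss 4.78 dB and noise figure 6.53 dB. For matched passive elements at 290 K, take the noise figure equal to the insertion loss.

Convert to linear (a loss of L dB is a gain of −L dB): F_i = 10^(NF_i/10), G_i = 10^(G_i,dB/10)
  Stage 1: F_1 = 10^(0.855/10) = 1.218, G_1 = 10^(−0.855/10) = 0.8213
  Stage 2: F_2 = 10^(2.36/10) = 1.722, G_2 = 10^(12.7/10) = 18.62
  Stage 3: F_3 = 10^(0.955/10) = 1.246, G_3 = 10^(−0.955/10) = 0.8026
  Stage 4: F_4 = 10^(6.53/10) = 4.498, G_4 = 10^(−4.78/10) = 0.3327
Friis cascade:
  F = 1.218 + (1.722 − 1)/0.8213 + (1.246 − 1)/15.29 + (4.498 − 1)/12.27 = 2.398
NF = 10 log₁₀(2.398) = 3.80 dB

3.80 dB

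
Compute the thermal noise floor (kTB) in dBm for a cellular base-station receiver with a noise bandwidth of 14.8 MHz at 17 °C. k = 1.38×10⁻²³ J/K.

T = 17 °C + 273.15 = 290.15 K
P_n = kTB = 1.38×10⁻²³ × 290.15 × 1.48×10⁷ = 5.93×10⁻¹⁴ W
In dBm: 10 log₁₀(5.93×10⁻¹⁴ / 10⁻³) = −102.3 dBm

−102.3 dBm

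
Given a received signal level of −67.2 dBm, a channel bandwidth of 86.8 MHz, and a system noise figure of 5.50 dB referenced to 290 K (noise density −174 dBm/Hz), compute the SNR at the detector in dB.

Noise floor: N = −174 + 10 log₁₀(B) + NF
10 log₁₀(8.68×10⁷) = 79.39 dB
N = −174 + 79.39 + 5.50 = −89.11 dBm
SNR = P_sig − N = −67.2 − (−89.11) = 21.91 dB → 21.9 dB

21.9 dB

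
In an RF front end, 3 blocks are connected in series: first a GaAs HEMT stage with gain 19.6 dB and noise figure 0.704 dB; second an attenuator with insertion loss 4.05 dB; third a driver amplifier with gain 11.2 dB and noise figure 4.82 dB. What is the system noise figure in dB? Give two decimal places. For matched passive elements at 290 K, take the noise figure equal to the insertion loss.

Convert to linear (a loss of L dB is a gain of −L dB): F_i = 10^(NF_i/10), G_i = 10^(G_i,dB/10)
  Stage 1: F_1 = 10^(0.704/10) = 1.176, G_1 = 10^(19.6/10) = 91.20
  Stage 2: F_2 = 10^(4.05/10) = 2.541, G_2 = 10^(−4.05/10) = 0.3936
  Stage 3: F_3 = 10^(4.82/10) = 3.034, G_3 = 10^(11.2/10) = 13.18
Friis cascade:
  F = 1.176 + (2.541 − 1)/91.20 + (3.034 − 1)/35.89 = 1.250
NF = 10 log₁₀(1.250) = 0.97 dB

0.97 dB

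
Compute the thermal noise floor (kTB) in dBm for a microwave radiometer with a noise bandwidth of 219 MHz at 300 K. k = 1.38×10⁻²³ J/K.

P_n = kTB = 1.38×10⁻²³ × 300 × 2.19×10⁸ = 9.07×10⁻¹³ W
In dBm: 10 log₁₀(9.07×10⁻¹³ / 10⁻³) = −90.4 dBm

−90.4 dBm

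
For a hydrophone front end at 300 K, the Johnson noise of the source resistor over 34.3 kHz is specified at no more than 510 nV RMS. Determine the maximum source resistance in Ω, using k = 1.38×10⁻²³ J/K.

458 Ω

Johnson–Nyquist: V_n = √(4kTRB) ⇒ R = V_n² / (4kTB)
4kTB = 4 × 1.38×10⁻²³ × 300 × 3.43×10⁴ = 5.68×10⁻¹⁶
R = (5.10×10⁻⁷)² / 5.68×10⁻¹⁶ = 4.58×10² Ω = 458 Ω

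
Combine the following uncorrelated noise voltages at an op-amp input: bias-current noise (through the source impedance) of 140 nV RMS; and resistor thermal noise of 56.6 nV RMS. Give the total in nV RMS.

Uncorrelated sources add in power (mean-square): V_tot = √(ΣV_i²)
V_tot = √[(1.40×10⁻⁷)² + (5.66×10⁻⁸)²] = 1.51×10⁻⁷ V = 151 nV

151 nV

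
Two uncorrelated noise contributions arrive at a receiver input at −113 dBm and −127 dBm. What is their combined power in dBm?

−112.8 dBm

Convert to linear, add, convert back:
P₁ = 5.01×10⁻¹⁵ W, P₂ = 2.00×10⁻¹⁶ W
P_tot = 5.21×10⁻¹⁵ W → 10 log₁₀(P_tot / 10⁻³) = −112.8 dBm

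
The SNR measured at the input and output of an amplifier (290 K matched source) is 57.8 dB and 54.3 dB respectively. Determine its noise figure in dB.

NF (dB) = SNR_in(dB) − SNR_out(dB) when the source is at T₀
NF = 57.8 − 54.3 = 3.5 dB

3.5 dB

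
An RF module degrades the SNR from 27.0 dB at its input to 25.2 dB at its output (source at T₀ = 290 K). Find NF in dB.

1.8 dB

NF (dB) = SNR_in(dB) − SNR_out(dB) when the source is at T₀
NF = 27.0 − 25.2 = 1.8 dB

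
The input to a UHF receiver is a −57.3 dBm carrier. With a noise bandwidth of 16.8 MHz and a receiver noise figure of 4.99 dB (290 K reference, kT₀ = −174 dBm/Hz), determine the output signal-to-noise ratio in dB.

39.5 dB

Noise floor: N = −174 + 10 log₁₀(B) + NF
10 log₁₀(1.68×10⁷) = 72.25 dB
N = −174 + 72.25 + 4.99 = −96.76 dBm
SNR = P_sig − N = −57.3 − (−96.76) = 39.46 dB → 39.5 dB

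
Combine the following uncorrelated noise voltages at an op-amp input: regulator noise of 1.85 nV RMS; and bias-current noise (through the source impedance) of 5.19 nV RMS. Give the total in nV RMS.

5.51 nV

Uncorrelated sources add in power (mean-square): V_tot = √(ΣV_i²)
V_tot = √[(1.85×10⁻⁹)² + (5.19×10⁻⁹)²] = 5.51×10⁻⁹ V = 5.51 nV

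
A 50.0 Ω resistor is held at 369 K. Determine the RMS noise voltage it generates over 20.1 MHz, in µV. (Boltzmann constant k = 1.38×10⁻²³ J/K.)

4.52 µV

V_n = √(4kTRB)
4kTRB = 4 × 1.38×10⁻²³ × 369 × 5.00×10¹ × 2.01×10⁷ = 2.05×10⁻¹¹ V²
V_n = √(2.05×10⁻¹¹) = 4.52×10⁻⁶ V = 4.52 µV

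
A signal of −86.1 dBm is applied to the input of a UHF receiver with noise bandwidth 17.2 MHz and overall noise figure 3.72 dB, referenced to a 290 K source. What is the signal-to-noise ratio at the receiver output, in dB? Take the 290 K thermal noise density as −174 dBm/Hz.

11.8 dB

Noise floor: N = −174 + 10 log₁₀(B) + NF
10 log₁₀(1.72×10⁷) = 72.36 dB
N = −174 + 72.36 + 3.72 = −97.92 dBm
SNR = P_sig − N = −86.1 − (−97.92) = 11.82 dB → 11.8 dB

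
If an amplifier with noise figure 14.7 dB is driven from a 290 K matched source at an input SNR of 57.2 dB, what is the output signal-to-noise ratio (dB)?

42.5 dB

By definition F = SNR_in/SNR_out, so in dB: SNR_out = SNR_in − NF
SNR_out = 57.2 − 14.7 = 42.5 dB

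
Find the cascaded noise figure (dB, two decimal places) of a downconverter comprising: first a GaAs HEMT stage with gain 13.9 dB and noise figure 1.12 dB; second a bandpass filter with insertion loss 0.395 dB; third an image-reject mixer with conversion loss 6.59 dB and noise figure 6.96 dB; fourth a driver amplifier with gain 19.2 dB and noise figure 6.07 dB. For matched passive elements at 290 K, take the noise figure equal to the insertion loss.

Convert to linear (a loss of L dB is a gain of −L dB): F_i = 10^(NF_i/10), G_i = 10^(G_i,dB/10)
  Stage 1: F_1 = 10^(1.12/10) = 1.294, G_1 = 10^(13.9/10) = 24.55
  Stage 2: F_2 = 10^(0.395/10) = 1.095, G_2 = 10^(−0.395/10) = 0.9131
  Stage 3: F_3 = 10^(6.96/10) = 4.966, G_3 = 10^(−6.59/10) = 0.2193
  Stage 4: F_4 = 10^(6.07/10) = 4.046, G_4 = 10^(19.2/10) = 83.18
Friis cascade:
  F = 1.294 + (1.095 − 1)/24.55 + (4.966 − 1)/22.41 + (4.046 − 1)/4.915 = 2.095
NF = 10 log₁₀(2.095) = 3.21 dB

3.21 dB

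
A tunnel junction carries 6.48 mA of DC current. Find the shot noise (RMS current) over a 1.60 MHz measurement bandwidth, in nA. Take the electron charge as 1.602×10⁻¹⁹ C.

57.6 nA

I_n = √(2qI·B)
2qI·B = 2 × 1.602×10⁻¹⁹ × 6.48×10⁻³ × 1.60×10⁶ = 3.32×10⁻¹⁵ A²
I_n = √(3.32×10⁻¹⁵) = 5.76×10⁻⁸ A = 57.6 nA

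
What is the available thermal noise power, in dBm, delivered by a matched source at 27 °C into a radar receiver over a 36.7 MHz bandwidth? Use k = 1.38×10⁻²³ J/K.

T = 27 °C + 273.15 = 300.15 K
P_n = kTB = 1.38×10⁻²³ × 300.15 × 3.67×10⁷ = 1.52×10⁻¹³ W
In dBm: 10 log₁₀(1.52×10⁻¹³ / 10⁻³) = −98.2 dBm

−98.2 dBm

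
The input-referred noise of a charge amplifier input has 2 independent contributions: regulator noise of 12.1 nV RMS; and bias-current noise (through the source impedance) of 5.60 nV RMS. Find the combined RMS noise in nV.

13.3 nV

Uncorrelated sources add in power (mean-square): V_tot = √(ΣV_i²)
V_tot = √[(1.21×10⁻⁸)² + (5.60×10⁻⁹)²] = 1.33×10⁻⁸ V = 13.3 nV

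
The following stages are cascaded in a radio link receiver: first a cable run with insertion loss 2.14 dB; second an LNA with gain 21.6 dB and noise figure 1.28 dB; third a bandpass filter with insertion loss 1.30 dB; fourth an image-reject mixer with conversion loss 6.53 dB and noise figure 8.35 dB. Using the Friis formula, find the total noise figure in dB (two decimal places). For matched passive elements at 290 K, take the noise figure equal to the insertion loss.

Convert to linear (a loss of L dB is a gain of −L dB): F_i = 10^(NF_i/10), G_i = 10^(G_i,dB/10)
  Stage 1: F_1 = 10^(2.14/10) = 1.637, G_1 = 10^(−2.14/10) = 0.6109
  Stage 2: F_2 = 10^(1.28/10) = 1.343, G_2 = 10^(21.6/10) = 144.5
  Stage 3: F_3 = 10^(1.30/10) = 1.349, G_3 = 10^(−1.30/10) = 0.7413
  Stage 4: F_4 = 10^(8.35/10) = 6.839, G_4 = 10^(−6.53/10) = 0.2223
Friis cascade:
  F = 1.637 + (1.343 − 1)/0.6109 + (1.349 − 1)/88.31 + (6.839 − 1)/65.46 = 2.291
NF = 10 log₁₀(2.291) = 3.60 dB

3.60 dB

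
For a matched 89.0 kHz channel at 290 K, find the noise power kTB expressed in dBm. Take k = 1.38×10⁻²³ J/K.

−124.5 dBm

P_n = kTB = 1.38×10⁻²³ × 290 × 8.90×10⁴ = 3.56×10⁻¹⁶ W
In dBm: 10 log₁₀(3.56×10⁻¹⁶ / 10⁻³) = −124.5 dBm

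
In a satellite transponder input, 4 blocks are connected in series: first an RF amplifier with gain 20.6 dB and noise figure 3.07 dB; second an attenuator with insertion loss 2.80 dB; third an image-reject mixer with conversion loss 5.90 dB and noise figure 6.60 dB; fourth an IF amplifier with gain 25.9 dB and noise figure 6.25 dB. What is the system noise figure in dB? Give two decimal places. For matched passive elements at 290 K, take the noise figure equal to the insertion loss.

Convert to linear (a loss of L dB is a gain of −L dB): F_i = 10^(NF_i/10), G_i = 10^(G_i,dB/10)
  Stage 1: F_1 = 10^(3.07/10) = 2.028, G_1 = 10^(20.6/10) = 114.8
  Stage 2: F_2 = 10^(2.80/10) = 1.905, G_2 = 10^(−2.80/10) = 0.5248
  Stage 3: F_3 = 10^(6.60/10) = 4.571, G_3 = 10^(−5.90/10) = 0.2570
  Stage 4: F_4 = 10^(6.25/10) = 4.217, G_4 = 10^(25.9/10) = 389.0
Friis cascade:
  F = 2.028 + (1.905 − 1)/114.8 + (4.571 − 1)/60.26 + (4.217 − 1)/15.49 = 2.303
NF = 10 log₁₀(2.303) = 3.62 dB

3.62 dB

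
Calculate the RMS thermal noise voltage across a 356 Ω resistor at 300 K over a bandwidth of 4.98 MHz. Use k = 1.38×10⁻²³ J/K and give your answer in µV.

5.42 µV

V_n = √(4kTRB)
4kTRB = 4 × 1.38×10⁻²³ × 300 × 3.56×10² × 4.98×10⁶ = 2.94×10⁻¹¹ V²
V_n = √(2.94×10⁻¹¹) = 5.42×10⁻⁶ V = 5.42 µV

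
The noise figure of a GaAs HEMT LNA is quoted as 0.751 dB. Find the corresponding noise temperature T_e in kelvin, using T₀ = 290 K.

F = 10^(0.751/10) = 1.18878
T_e = (F − 1)·T₀ = (1.18878 − 1) × 290 = 54.7 K

54.7 K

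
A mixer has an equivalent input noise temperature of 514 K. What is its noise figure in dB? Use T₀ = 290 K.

4.43 dB

F = 1 + T_e/T₀ = 1 + 514/290 = 2.77241
NF = 10 log₁₀(2.77241) = 4.43 dB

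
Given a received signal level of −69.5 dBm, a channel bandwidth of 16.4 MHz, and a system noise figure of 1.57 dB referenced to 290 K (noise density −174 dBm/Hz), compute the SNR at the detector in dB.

30.8 dB

Noise floor: N = −174 + 10 log₁₀(B) + NF
10 log₁₀(1.64×10⁷) = 72.15 dB
N = −174 + 72.15 + 1.57 = −100.28 dBm
SNR = P_sig − N = −69.5 − (−100.28) = 30.78 dB → 30.8 dB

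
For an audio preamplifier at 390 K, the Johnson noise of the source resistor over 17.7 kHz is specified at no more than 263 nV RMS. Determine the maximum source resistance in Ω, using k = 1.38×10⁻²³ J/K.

Johnson–Nyquist: V_n = √(4kTRB) ⇒ R = V_n² / (4kTB)
4kTB = 4 × 1.38×10⁻²³ × 390 × 1.77×10⁴ = 3.81×10⁻¹⁶
R = (2.63×10⁻⁷)² / 3.81×10⁻¹⁶ = 1.82×10² Ω = 182 Ω

182 Ω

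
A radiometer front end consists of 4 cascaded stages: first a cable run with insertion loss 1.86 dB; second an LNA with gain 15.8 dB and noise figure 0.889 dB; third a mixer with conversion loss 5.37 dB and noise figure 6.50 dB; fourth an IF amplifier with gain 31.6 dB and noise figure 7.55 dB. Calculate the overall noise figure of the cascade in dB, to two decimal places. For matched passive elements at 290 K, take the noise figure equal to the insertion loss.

Convert to linear (a loss of L dB is a gain of −L dB): F_i = 10^(NF_i/10), G_i = 10^(G_i,dB/10)
  Stage 1: F_1 = 10^(1.86/10) = 1.535, G_1 = 10^(−1.86/10) = 0.6516
  Stage 2: F_2 = 10^(0.889/10) = 1.227, G_2 = 10^(15.8/10) = 38.02
  Stage 3: F_3 = 10^(6.50/10) = 4.467, G_3 = 10^(−5.37/10) = 0.2904
  Stage 4: F_4 = 10^(7.55/10) = 5.689, G_4 = 10^(31.6/10) = 1445
Friis cascade:
  F = 1.535 + (1.227 − 1)/0.6516 + (4.467 − 1)/24.77 + (5.689 − 1)/7.194 = 2.675
NF = 10 log₁₀(2.675) = 4.27 dB

4.27 dB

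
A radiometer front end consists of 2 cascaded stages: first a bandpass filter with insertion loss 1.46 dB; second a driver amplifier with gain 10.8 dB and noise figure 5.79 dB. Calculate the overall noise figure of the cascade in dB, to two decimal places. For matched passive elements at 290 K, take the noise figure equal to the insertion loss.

Convert to linear (a loss of L dB is a gain of −L dB): F_i = 10^(NF_i/10), G_i = 10^(G_i,dB/10)
  Stage 1: F_1 = 10^(1.46/10) = 1.400, G_1 = 10^(−1.46/10) = 0.7145
  Stage 2: F_2 = 10^(5.79/10) = 3.793, G_2 = 10^(10.8/10) = 12.02
Friis cascade:
  F = 1.400 + (3.793 − 1)/0.7145 = 5.309
NF = 10 log₁₀(5.309) = 7.25 dB

7.25 dB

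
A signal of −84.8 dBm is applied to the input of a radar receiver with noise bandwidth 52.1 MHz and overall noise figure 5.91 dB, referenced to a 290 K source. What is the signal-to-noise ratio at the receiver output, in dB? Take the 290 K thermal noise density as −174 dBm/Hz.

6.1 dB

Noise floor: N = −174 + 10 log₁₀(B) + NF
10 log₁₀(5.21×10⁷) = 77.17 dB
N = −174 + 77.17 + 5.91 = −90.92 dBm
SNR = P_sig − N = −84.8 − (−90.92) = 6.12 dB → 6.1 dB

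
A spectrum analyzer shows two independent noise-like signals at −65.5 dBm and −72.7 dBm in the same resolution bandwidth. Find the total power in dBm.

Convert to linear, add, convert back:
P₁ = 2.82×10⁻¹⁰ W, P₂ = 5.37×10⁻¹¹ W
P_tot = 3.36×10⁻¹⁰ W → 10 log₁₀(P_tot / 10⁻³) = −64.7 dBm

−64.7 dBm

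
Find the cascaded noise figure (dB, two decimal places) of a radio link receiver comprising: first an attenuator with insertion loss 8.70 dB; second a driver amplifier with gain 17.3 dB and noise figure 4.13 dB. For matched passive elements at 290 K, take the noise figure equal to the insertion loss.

Convert to linear (a loss of L dB is a gain of −L dB): F_i = 10^(NF_i/10), G_i = 10^(G_i,dB/10)
  Stage 1: F_1 = 10^(8.70/10) = 7.413, G_1 = 10^(−8.70/10) = 0.1349
  Stage 2: F_2 = 10^(4.13/10) = 2.588, G_2 = 10^(17.3/10) = 53.70
Friis cascade:
  F = 7.413 + (2.588 − 1)/0.1349 = 19.19
NF = 10 log₁₀(19.19) = 12.83 dB

12.83 dB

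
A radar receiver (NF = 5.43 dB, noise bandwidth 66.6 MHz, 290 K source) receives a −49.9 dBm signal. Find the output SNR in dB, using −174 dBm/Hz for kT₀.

Noise floor: N = −174 + 10 log₁₀(B) + NF
10 log₁₀(6.66×10⁷) = 78.23 dB
N = −174 + 78.23 + 5.43 = −90.34 dBm
SNR = P_sig − N = −49.9 − (−90.34) = 40.44 dB → 40.4 dB

40.4 dB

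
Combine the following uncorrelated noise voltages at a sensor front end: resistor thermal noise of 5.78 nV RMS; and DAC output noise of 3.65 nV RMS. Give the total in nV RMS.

6.84 nV

Uncorrelated sources add in power (mean-square): V_tot = √(ΣV_i²)
V_tot = √[(5.78×10⁻⁹)² + (3.65×10⁻⁹)²] = 6.84×10⁻⁹ V = 6.84 nV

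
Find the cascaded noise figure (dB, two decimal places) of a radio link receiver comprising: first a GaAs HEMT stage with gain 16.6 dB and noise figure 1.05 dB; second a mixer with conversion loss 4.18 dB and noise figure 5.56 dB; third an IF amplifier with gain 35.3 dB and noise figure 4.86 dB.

Convert to linear (a loss of L dB is a gain of −L dB): F_i = 10^(NF_i/10), G_i = 10^(G_i,dB/10)
  Stage 1: F_1 = 10^(1.05/10) = 1.274, G_1 = 10^(16.6/10) = 45.71
  Stage 2: F_2 = 10^(5.56/10) = 3.597, G_2 = 10^(−4.18/10) = 0.3819
  Stage 3: F_3 = 10^(4.86/10) = 3.062, G_3 = 10^(35.3/10) = 3388
Friis cascade:
  F = 1.274 + (3.597 − 1)/45.71 + (3.062 − 1)/17.46 = 1.448
NF = 10 log₁₀(1.448) = 1.61 dB

1.61 dB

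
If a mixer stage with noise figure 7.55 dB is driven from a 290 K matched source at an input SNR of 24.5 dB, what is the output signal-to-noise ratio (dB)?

16.95 dB

By definition F = SNR_in/SNR_out, so in dB: SNR_out = SNR_in − NF
SNR_out = 24.5 − 7.55 = 16.95 dB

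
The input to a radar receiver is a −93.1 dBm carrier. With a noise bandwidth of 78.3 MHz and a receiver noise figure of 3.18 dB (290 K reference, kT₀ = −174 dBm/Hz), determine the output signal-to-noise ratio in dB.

−1.2 dB

Noise floor: N = −174 + 10 log₁₀(B) + NF
10 log₁₀(7.83×10⁷) = 78.94 dB
N = −174 + 78.94 + 3.18 = −91.88 dBm
SNR = P_sig − N = −93.1 − (−91.88) = −1.22 dB → −1.2 dB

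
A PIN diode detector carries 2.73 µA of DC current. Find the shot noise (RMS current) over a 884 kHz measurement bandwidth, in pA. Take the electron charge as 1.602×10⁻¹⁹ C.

879 pA

I_n = √(2qI·B)
2qI·B = 2 × 1.602×10⁻¹⁹ × 2.73×10⁻⁶ × 8.84×10⁵ = 7.73×10⁻¹⁹ A²
I_n = √(7.73×10⁻¹⁹) = 8.79×10⁻¹⁰ A = 879 pA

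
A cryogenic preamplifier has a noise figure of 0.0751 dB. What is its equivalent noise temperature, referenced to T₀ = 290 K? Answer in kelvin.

F = 10^(0.0751/10) = 1.01744
T_e = (F − 1)·T₀ = (1.01744 − 1) × 290 = 5.06 K

5.06 K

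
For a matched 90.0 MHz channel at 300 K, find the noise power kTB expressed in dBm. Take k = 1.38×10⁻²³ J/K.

−94.3 dBm

P_n = kTB = 1.38×10⁻²³ × 300 × 9.00×10⁷ = 3.73×10⁻¹³ W
In dBm: 10 log₁₀(3.73×10⁻¹³ / 10⁻³) = −94.3 dBm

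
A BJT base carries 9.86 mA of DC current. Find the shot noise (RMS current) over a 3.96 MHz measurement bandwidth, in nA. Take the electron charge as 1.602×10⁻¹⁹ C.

I_n = √(2qI·B)
2qI·B = 2 × 1.602×10⁻¹⁹ × 9.86×10⁻³ × 3.96×10⁶ = 1.25×10⁻¹⁴ A²
I_n = √(1.25×10⁻¹⁴) = 1.12×10⁻⁷ A = 112 nA

112 nA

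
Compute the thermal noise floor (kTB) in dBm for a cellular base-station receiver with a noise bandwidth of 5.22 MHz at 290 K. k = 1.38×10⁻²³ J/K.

P_n = kTB = 1.38×10⁻²³ × 290 × 5.22×10⁶ = 2.09×10⁻¹⁴ W
In dBm: 10 log₁₀(2.09×10⁻¹⁴ / 10⁻³) = −106.8 dBm

−106.8 dBm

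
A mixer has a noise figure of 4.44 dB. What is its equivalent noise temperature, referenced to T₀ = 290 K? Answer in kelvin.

516 K

F = 10^(4.44/10) = 2.77971
T_e = (F − 1)·T₀ = (2.77971 − 1) × 290 = 516 K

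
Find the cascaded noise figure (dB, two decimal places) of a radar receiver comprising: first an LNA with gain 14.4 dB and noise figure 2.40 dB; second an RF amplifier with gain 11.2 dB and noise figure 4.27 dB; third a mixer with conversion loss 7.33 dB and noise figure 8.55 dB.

2.59 dB

Convert to linear (a loss of L dB is a gain of −L dB): F_i = 10^(NF_i/10), G_i = 10^(G_i,dB/10)
  Stage 1: F_1 = 10^(2.40/10) = 1.738, G_1 = 10^(14.4/10) = 27.54
  Stage 2: F_2 = 10^(4.27/10) = 2.673, G_2 = 10^(11.2/10) = 13.18
  Stage 3: F_3 = 10^(8.55/10) = 7.161, G_3 = 10^(−7.33/10) = 0.1849
Friis cascade:
  F = 1.738 + (2.673 − 1)/27.54 + (7.161 − 1)/363.1 = 1.816
NF = 10 log₁₀(1.816) = 2.59 dB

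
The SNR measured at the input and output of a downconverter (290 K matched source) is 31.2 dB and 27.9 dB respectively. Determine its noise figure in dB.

3.3 dB

NF (dB) = SNR_in(dB) − SNR_out(dB) when the source is at T₀
NF = 31.2 − 27.9 = 3.3 dB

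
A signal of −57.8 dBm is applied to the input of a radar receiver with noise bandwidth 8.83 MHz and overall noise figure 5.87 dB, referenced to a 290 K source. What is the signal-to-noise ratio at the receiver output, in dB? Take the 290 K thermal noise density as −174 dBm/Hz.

40.9 dB

Noise floor: N = −174 + 10 log₁₀(B) + NF
10 log₁₀(8.83×10⁶) = 69.46 dB
N = −174 + 69.46 + 5.87 = −98.67 dBm
SNR = P_sig − N = −57.8 − (−98.67) = 40.87 dB → 40.9 dB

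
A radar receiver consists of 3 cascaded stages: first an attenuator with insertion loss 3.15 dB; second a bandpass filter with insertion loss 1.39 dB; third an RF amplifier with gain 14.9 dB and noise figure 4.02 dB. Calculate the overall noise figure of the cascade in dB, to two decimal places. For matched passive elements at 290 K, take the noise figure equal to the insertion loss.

8.56 dB

Convert to linear (a loss of L dB is a gain of −L dB): F_i = 10^(NF_i/10), G_i = 10^(G_i,dB/10)
  Stage 1: F_1 = 10^(3.15/10) = 2.065, G_1 = 10^(−3.15/10) = 0.4842
  Stage 2: F_2 = 10^(1.39/10) = 1.377, G_2 = 10^(−1.39/10) = 0.7261
  Stage 3: F_3 = 10^(4.02/10) = 2.523, G_3 = 10^(14.9/10) = 30.90
Friis cascade:
  F = 2.065 + (1.377 − 1)/0.4842 + (2.523 − 1)/0.3516 = 7.178
NF = 10 log₁₀(7.178) = 8.56 dB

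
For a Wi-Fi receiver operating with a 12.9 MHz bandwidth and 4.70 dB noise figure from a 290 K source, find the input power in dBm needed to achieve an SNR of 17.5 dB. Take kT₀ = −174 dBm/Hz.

−80.7 dBm

Sensitivity = −174 + 10 log₁₀(B) + NF + SNR_min
= −174 + 71.11 + 4.70 + 17.5
= −80.69 dBm → −80.7 dBm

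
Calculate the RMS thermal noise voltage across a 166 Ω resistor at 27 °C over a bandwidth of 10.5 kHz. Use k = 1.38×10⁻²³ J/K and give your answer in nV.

170 nV

T = 27 °C + 273.15 = 300.15 K
V_n = √(4kTRB)
4kTRB = 4 × 1.38×10⁻²³ × 300.15 × 1.66×10² × 1.05×10⁴ = 2.89×10⁻¹⁴ V²
V_n = √(2.89×10⁻¹⁴) = 1.70×10⁻⁷ V = 170 nV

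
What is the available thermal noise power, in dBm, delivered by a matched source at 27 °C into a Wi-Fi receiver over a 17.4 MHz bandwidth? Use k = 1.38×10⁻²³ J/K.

−101.4 dBm

T = 27 °C + 273.15 = 300.15 K
P_n = kTB = 1.38×10⁻²³ × 300.15 × 1.74×10⁷ = 7.21×10⁻¹⁴ W
In dBm: 10 log₁₀(7.21×10⁻¹⁴ / 10⁻³) = −101.4 dBm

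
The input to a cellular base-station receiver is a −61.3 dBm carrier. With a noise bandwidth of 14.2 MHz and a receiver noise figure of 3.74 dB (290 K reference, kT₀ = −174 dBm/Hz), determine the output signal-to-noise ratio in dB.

Noise floor: N = −174 + 10 log₁₀(B) + NF
10 log₁₀(1.42×10⁷) = 71.52 dB
N = −174 + 71.52 + 3.74 = −98.74 dBm
SNR = P_sig − N = −61.3 − (−98.74) = 37.44 dB → 37.4 dB

37.4 dB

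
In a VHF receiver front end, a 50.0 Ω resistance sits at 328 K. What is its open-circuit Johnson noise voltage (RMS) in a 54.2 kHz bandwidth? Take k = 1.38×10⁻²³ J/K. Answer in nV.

222 nV

V_n = √(4kTRB)
4kTRB = 4 × 1.38×10⁻²³ × 328 × 5.00×10¹ × 5.42×10⁴ = 4.91×10⁻¹⁴ V²
V_n = √(4.91×10⁻¹⁴) = 2.22×10⁻⁷ V = 222 nV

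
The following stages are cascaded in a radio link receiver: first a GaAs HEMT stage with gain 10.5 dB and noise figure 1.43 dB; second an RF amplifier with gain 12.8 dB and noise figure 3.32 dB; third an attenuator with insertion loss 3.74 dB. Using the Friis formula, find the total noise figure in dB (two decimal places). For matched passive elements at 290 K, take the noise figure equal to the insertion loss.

1.76 dB

Convert to linear (a loss of L dB is a gain of −L dB): F_i = 10^(NF_i/10), G_i = 10^(G_i,dB/10)
  Stage 1: F_1 = 10^(1.43/10) = 1.390, G_1 = 10^(10.5/10) = 11.22
  Stage 2: F_2 = 10^(3.32/10) = 2.148, G_2 = 10^(12.8/10) = 19.05
  Stage 3: F_3 = 10^(3.74/10) = 2.366, G_3 = 10^(−3.74/10) = 0.4227
Friis cascade:
  F = 1.390 + (2.148 − 1)/11.22 + (2.366 − 1)/213.8 = 1.499
NF = 10 log₁₀(1.499) = 1.76 dB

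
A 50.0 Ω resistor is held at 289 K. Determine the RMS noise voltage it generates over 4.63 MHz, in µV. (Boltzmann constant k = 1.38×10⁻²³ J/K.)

1.92 µV

V_n = √(4kTRB)
4kTRB = 4 × 1.38×10⁻²³ × 289 × 5.00×10¹ × 4.63×10⁶ = 3.69×10⁻¹² V²
V_n = √(3.69×10⁻¹²) = 1.92×10⁻⁶ V = 1.92 µV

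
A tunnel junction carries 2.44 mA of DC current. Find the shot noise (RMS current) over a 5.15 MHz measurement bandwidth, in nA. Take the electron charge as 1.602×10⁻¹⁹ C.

I_n = √(2qI·B)
2qI·B = 2 × 1.602×10⁻¹⁹ × 2.44×10⁻³ × 5.15×10⁶ = 4.03×10⁻¹⁵ A²
I_n = √(4.03×10⁻¹⁵) = 6.35×10⁻⁸ A = 63.5 nA

63.5 nA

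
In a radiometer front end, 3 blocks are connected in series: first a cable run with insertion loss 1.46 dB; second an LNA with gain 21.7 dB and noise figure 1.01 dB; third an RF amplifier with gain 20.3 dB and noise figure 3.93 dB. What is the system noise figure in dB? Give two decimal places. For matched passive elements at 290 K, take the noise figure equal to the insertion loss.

Convert to linear (a loss of L dB is a gain of −L dB): F_i = 10^(NF_i/10), G_i = 10^(G_i,dB/10)
  Stage 1: F_1 = 10^(1.46/10) = 1.400, G_1 = 10^(−1.46/10) = 0.7145
  Stage 2: F_2 = 10^(1.01/10) = 1.262, G_2 = 10^(21.7/10) = 147.9
  Stage 3: F_3 = 10^(3.93/10) = 2.472, G_3 = 10^(20.3/10) = 107.2
Friis cascade:
  F = 1.400 + (1.262 − 1)/0.7145 + (2.472 − 1)/105.7 = 1.780
NF = 10 log₁₀(1.780) = 2.50 dB

2.50 dB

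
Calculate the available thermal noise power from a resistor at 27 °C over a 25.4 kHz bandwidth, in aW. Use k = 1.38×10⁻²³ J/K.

105 aW

T = 27 °C + 273.15 = 300.15 K
P_n = kTB = 1.38×10⁻²³ × 300.15 × 2.54×10⁴ = 1.05×10⁻¹⁶ W = 105 aW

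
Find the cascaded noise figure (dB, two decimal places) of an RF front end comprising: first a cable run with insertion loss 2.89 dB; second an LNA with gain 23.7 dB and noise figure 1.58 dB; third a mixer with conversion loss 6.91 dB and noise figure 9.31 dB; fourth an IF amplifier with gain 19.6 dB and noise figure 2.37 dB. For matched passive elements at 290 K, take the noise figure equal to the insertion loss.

Convert to linear (a loss of L dB is a gain of −L dB): F_i = 10^(NF_i/10), G_i = 10^(G_i,dB/10)
  Stage 1: F_1 = 10^(2.89/10) = 1.945, G_1 = 10^(−2.89/10) = 0.5140
  Stage 2: F_2 = 10^(1.58/10) = 1.439, G_2 = 10^(23.7/10) = 234.4
  Stage 3: F_3 = 10^(9.31/10) = 8.531, G_3 = 10^(−6.91/10) = 0.2037
  Stage 4: F_4 = 10^(2.37/10) = 1.726, G_4 = 10^(19.6/10) = 91.20
Friis cascade:
  F = 1.945 + (1.439 − 1)/0.5140 + (8.531 − 1)/120.5 + (1.726 − 1)/24.55 = 2.891
NF = 10 log₁₀(2.891) = 4.61 dB

4.61 dB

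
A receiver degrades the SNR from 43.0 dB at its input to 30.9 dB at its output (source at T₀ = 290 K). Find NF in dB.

NF (dB) = SNR_in(dB) − SNR_out(dB) when the source is at T₀
NF = 43.0 − 30.9 = 12.1 dB

12.1 dB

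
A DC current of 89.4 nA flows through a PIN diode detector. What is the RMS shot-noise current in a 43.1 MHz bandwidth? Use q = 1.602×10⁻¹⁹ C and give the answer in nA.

1.11 nA

I_n = √(2qI·B)
2qI·B = 2 × 1.602×10⁻¹⁹ × 8.94×10⁻⁸ × 4.31×10⁷ = 1.23×10⁻¹⁸ A²
I_n = √(1.23×10⁻¹⁸) = 1.11×10⁻⁹ A = 1.11 nA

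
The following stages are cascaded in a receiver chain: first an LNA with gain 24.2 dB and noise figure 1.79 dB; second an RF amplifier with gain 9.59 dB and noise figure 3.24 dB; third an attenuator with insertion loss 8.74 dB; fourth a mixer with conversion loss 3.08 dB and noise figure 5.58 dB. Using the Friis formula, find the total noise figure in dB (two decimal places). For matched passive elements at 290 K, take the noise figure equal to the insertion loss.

1.83 dB

Convert to linear (a loss of L dB is a gain of −L dB): F_i = 10^(NF_i/10), G_i = 10^(G_i,dB/10)
  Stage 1: F_1 = 10^(1.79/10) = 1.510, G_1 = 10^(24.2/10) = 263.0
  Stage 2: F_2 = 10^(3.24/10) = 2.109, G_2 = 10^(9.59/10) = 9.099
  Stage 3: F_3 = 10^(8.74/10) = 7.482, G_3 = 10^(−8.74/10) = 0.1337
  Stage 4: F_4 = 10^(5.58/10) = 3.614, G_4 = 10^(−3.08/10) = 0.4920
Friis cascade:
  F = 1.510 + (2.109 − 1)/263.0 + (7.482 − 1)/2393 + (3.614 − 1)/319.9 = 1.525
NF = 10 log₁₀(1.525) = 1.83 dB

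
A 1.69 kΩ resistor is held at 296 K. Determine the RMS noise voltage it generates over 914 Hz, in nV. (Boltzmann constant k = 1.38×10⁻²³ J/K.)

V_n = √(4kTRB)
4kTRB = 4 × 1.38×10⁻²³ × 296 × 1.69×10³ × 9.14×10² = 2.52×10⁻¹⁴ V²
V_n = √(2.52×10⁻¹⁴) = 1.59×10⁻⁷ V = 159 nV

159 nV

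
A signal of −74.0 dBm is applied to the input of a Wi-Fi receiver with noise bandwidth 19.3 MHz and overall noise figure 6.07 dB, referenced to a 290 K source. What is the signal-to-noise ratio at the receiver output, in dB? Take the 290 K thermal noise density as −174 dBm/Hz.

21.1 dB

Noise floor: N = −174 + 10 log₁₀(B) + NF
10 log₁₀(1.93×10⁷) = 72.86 dB
N = −174 + 72.86 + 6.07 = −95.07 dBm
SNR = P_sig − N = −74.0 − (−95.07) = 21.07 dB → 21.1 dB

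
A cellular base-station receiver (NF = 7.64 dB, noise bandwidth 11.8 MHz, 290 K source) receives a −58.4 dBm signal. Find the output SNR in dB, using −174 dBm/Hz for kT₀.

37.2 dB

Noise floor: N = −174 + 10 log₁₀(B) + NF
10 log₁₀(1.18×10⁷) = 70.72 dB
N = −174 + 70.72 + 7.64 = −95.64 dBm
SNR = P_sig − N = −58.4 − (−95.64) = 37.24 dB → 37.2 dB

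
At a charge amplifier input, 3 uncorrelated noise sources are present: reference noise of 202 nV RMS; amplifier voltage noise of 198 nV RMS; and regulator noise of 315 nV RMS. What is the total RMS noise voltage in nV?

Uncorrelated sources add in power (mean-square): V_tot = √(ΣV_i²)
V_tot = √[(2.02×10⁻⁷)² + (1.98×10⁻⁷)² + (3.15×10⁻⁷)²] = 4.23×10⁻⁷ V = 423 nV

423 nV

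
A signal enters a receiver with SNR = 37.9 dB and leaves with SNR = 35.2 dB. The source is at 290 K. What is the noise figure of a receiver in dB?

NF (dB) = SNR_in(dB) − SNR_out(dB) when the source is at T₀
NF = 37.9 − 35.2 = 2.7 dB

2.7 dB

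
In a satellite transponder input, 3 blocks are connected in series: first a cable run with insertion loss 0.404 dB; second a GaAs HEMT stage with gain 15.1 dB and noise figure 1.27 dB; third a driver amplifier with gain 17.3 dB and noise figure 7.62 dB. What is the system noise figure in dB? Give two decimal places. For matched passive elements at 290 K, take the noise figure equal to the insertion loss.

Convert to linear (a loss of L dB is a gain of −L dB): F_i = 10^(NF_i/10), G_i = 10^(G_i,dB/10)
  Stage 1: F_1 = 10^(0.404/10) = 1.097, G_1 = 10^(−0.404/10) = 0.9112
  Stage 2: F_2 = 10^(1.27/10) = 1.340, G_2 = 10^(15.1/10) = 32.36
  Stage 3: F_3 = 10^(7.62/10) = 5.781, G_3 = 10^(17.3/10) = 53.70
Friis cascade:
  F = 1.097 + (1.340 − 1)/0.9112 + (5.781 − 1)/29.48 = 1.632
NF = 10 log₁₀(1.632) = 2.13 dB

2.13 dB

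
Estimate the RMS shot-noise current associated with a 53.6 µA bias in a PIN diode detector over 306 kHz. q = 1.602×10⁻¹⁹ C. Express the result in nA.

2.29 nA

I_n = √(2qI·B)
2qI·B = 2 × 1.602×10⁻¹⁹ × 5.36×10⁻⁵ × 3.06×10⁵ = 5.26×10⁻¹⁸ A²
I_n = √(5.26×10⁻¹⁸) = 2.29×10⁻⁹ A = 2.29 nA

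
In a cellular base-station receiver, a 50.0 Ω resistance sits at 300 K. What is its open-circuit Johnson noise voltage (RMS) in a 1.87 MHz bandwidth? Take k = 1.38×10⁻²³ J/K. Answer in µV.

V_n = √(4kTRB)
4kTRB = 4 × 1.38×10⁻²³ × 300 × 5.00×10¹ × 1.87×10⁶ = 1.55×10⁻¹² V²
V_n = √(1.55×10⁻¹²) = 1.24×10⁻⁶ V = 1.24 µV

1.24 µV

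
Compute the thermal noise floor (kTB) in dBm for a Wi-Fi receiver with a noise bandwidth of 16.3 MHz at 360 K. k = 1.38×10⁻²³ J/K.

−100.9 dBm

P_n = kTB = 1.38×10⁻²³ × 360 × 1.63×10⁷ = 8.10×10⁻¹⁴ W
In dBm: 10 log₁₀(8.10×10⁻¹⁴ / 10⁻³) = −100.9 dBm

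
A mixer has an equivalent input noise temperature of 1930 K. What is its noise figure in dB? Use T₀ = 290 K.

8.84 dB

F = 1 + T_e/T₀ = 1 + 1930/290 = 7.65517
NF = 10 log₁₀(7.65517) = 8.84 dB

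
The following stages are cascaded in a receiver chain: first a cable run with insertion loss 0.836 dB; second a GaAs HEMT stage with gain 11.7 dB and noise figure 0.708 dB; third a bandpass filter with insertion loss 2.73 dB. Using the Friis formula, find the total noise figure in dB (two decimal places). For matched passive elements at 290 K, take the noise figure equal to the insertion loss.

Convert to linear (a loss of L dB is a gain of −L dB): F_i = 10^(NF_i/10), G_i = 10^(G_i,dB/10)
  Stage 1: F_1 = 10^(0.836/10) = 1.212, G_1 = 10^(−0.836/10) = 0.8249
  Stage 2: F_2 = 10^(0.708/10) = 1.177, G_2 = 10^(11.7/10) = 14.79
  Stage 3: F_3 = 10^(2.73/10) = 1.875, G_3 = 10^(−2.73/10) = 0.5333
Friis cascade:
  F = 1.212 + (1.177 − 1)/0.8249 + (1.875 − 1)/12.20 = 1.499
NF = 10 log₁₀(1.499) = 1.76 dB

1.76 dB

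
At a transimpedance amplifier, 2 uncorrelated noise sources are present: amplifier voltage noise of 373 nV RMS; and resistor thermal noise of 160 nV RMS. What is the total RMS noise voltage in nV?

Uncorrelated sources add in power (mean-square): V_tot = √(ΣV_i²)
V_tot = √[(3.73×10⁻⁷)² + (1.60×10⁻⁷)²] = 4.06×10⁻⁷ V = 406 nV

406 nV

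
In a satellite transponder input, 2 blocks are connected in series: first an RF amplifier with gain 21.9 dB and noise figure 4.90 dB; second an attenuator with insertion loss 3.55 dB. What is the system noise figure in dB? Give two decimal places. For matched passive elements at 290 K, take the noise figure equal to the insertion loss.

Convert to linear (a loss of L dB is a gain of −L dB): F_i = 10^(NF_i/10), G_i = 10^(G_i,dB/10)
  Stage 1: F_1 = 10^(4.90/10) = 3.090, G_1 = 10^(21.9/10) = 154.9
  Stage 2: F_2 = 10^(3.55/10) = 2.265, G_2 = 10^(−3.55/10) = 0.4416
Friis cascade:
  F = 3.090 + (2.265 − 1)/154.9 = 3.098
NF = 10 log₁₀(3.098) = 4.91 dB

4.91 dB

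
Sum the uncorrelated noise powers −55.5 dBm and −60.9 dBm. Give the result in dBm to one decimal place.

Convert to linear, add, convert back:
P₁ = 2.82×10⁻⁹ W, P₂ = 8.13×10⁻¹⁰ W
P_tot = 3.63×10⁻⁹ W → 10 log₁₀(P_tot / 10⁻³) = −54.4 dBm

−54.4 dBm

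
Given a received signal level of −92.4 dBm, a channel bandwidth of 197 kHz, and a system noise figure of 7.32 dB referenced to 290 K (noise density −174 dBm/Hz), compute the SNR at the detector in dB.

Noise floor: N = −174 + 10 log₁₀(B) + NF
10 log₁₀(1.97×10⁵) = 52.94 dB
N = −174 + 52.94 + 7.32 = −113.74 dBm
SNR = P_sig − N = −92.4 − (−113.74) = 21.34 dB → 21.3 dB

21.3 dB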